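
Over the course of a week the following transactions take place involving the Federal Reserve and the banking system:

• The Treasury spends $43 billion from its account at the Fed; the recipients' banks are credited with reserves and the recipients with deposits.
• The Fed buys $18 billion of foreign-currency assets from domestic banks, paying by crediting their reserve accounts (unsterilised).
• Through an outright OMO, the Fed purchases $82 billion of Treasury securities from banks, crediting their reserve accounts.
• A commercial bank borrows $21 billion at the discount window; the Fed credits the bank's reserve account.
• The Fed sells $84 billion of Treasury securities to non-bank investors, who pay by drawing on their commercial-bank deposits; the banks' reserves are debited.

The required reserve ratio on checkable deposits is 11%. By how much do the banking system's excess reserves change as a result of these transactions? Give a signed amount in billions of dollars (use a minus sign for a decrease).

+$84.51 billion

Government spending $43 billion: reserves +$43B, deposits +$43B.
FX purchase $18 billion: reserves +$18B, deposits 0.
OMO purchase (from banks) $82 billion: reserves +$82B, deposits 0.
Discount-window loan $21 billion: reserves +$21B, deposits 0.
Asset sale (to non-banks) $84 billion: reserves −$84B, deposits −$84B.
Totals: Δreserves = +$80B, Δdeposits = −$41B.
Δrequired reserves = 11% × −$41B = −$4.51B.
Δexcess reserves = Δreserves − Δrequired = +$80B − (−$4.51B) = +$84.51 billion.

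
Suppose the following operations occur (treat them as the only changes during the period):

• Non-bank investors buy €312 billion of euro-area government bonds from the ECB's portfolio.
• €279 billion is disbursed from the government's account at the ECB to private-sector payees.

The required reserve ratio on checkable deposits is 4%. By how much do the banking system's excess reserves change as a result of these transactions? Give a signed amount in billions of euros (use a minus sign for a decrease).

Asset sale (to non-banks) €312 billion: reserves −€312B, deposits −€312B.
Government spending €279 billion: reserves +€279B, deposits +€279B.
Totals: Δreserves = −€33B, Δdeposits = −€33B.
Δrequired reserves = 4% × −€33B = −€1.32B.
Δexcess reserves = Δreserves − Δrequired = −€33B − (−€1.32B) = -€31.68 billion.

-€31.68 billion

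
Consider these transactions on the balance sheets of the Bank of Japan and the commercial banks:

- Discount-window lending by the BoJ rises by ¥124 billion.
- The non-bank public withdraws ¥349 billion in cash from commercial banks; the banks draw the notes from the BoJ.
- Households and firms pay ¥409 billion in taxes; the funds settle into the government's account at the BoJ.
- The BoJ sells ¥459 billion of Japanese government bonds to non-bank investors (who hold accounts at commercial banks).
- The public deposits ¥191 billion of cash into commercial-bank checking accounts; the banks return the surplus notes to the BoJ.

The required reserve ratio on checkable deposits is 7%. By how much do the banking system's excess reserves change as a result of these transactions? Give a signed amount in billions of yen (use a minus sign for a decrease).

Discount-window loan ¥124 billion: reserves +¥124B, deposits 0.
Currency withdrawal ¥349 billion: reserves −¥349B, deposits −¥349B.
Government account inflow ¥409 billion: reserves −¥409B, deposits −¥409B.
Asset sale (to non-banks) ¥459 billion: reserves −¥459B, deposits −¥459B.
Currency deposit ¥191 billion: reserves +¥191B, deposits +¥191B.
Totals: Δreserves = −¥902B, Δdeposits = −¥1026B.
Δrequired reserves = 7% × −¥1026B = −¥71.82B.
Δexcess reserves = Δreserves − Δrequired = −¥902B − (−¥71.82B) = -¥830.18 billion.

-¥830.18 billion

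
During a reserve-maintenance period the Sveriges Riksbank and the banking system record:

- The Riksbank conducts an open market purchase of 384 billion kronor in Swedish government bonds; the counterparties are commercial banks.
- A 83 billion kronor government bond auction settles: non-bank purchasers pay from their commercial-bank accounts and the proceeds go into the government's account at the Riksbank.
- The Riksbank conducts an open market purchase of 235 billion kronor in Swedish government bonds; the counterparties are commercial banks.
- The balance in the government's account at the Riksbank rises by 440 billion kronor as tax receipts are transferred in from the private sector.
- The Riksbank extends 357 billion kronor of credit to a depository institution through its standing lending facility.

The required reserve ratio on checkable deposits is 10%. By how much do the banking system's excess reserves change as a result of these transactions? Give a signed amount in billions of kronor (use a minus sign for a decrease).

+505.3 billion

OMO purchase (from banks) 384 billion kronor: reserves +384B, deposits 0.
Government account inflow 83 billion kronor: reserves −83B, deposits −83B.
OMO purchase (from banks) 235 billion kronor: reserves +235B, deposits 0.
Government account inflow 440 billion kronor: reserves −440B, deposits −440B.
Discount-window loan 357 billion kronor: reserves +357B, deposits 0.
Totals: Δreserves = +453B, Δdeposits = −523B.
Δrequired reserves = 10% × −523B = −52.3B.
Δexcess reserves = Δreserves − Δrequired = +453B − (−52.3B) = +505.3 billion.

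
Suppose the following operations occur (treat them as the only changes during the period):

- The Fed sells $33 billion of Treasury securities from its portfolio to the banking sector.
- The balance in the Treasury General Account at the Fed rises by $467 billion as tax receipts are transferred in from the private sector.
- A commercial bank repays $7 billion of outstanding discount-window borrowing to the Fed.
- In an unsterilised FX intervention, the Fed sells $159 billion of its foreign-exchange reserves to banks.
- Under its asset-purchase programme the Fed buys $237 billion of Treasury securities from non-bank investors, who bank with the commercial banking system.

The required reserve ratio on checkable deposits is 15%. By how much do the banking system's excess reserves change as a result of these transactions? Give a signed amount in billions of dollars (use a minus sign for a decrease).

OMO sale (to banks) $33 billion: reserves −$33B, deposits 0.
Government account inflow $467 billion: reserves −$467B, deposits −$467B.
Discount-window repayment $7 billion: reserves −$7B, deposits 0.
FX sale $159 billion: reserves −$159B, deposits 0.
Asset purchase (from non-banks) $237 billion: reserves +$237B, deposits +$237B.
Totals: Δreserves = −$429B, Δdeposits = −$230B.
Δrequired reserves = 15% × −$230B = −$34.5B.
Δexcess reserves = Δreserves − Δrequired = −$429B − (−$34.5B) = -$394.5 billion.

-$394.5 billion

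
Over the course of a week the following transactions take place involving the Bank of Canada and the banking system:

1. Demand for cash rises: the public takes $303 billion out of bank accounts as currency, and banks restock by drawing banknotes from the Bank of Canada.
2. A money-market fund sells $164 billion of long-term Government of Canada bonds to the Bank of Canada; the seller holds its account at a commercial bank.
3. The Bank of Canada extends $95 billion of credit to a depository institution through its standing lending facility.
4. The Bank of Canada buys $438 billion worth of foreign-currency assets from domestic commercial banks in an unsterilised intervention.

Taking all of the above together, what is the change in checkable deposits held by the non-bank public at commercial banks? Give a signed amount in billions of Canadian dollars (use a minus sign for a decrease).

Currency withdrawal $303 billion: non-bank counterparties' bank balances fall → −$303B.
Asset purchase (from non-banks) $164 billion: non-bank counterparties' bank balances rise → +$164B.
Discount-window loan $95 billion: the counterparty is a bank, so public deposits are unchanged → 0.
FX purchase $438 billion: the counterparty is a bank, so public deposits are unchanged → 0.
Net: −303 + 164 + 0 + 0 = -$139 billion.

-$139 billion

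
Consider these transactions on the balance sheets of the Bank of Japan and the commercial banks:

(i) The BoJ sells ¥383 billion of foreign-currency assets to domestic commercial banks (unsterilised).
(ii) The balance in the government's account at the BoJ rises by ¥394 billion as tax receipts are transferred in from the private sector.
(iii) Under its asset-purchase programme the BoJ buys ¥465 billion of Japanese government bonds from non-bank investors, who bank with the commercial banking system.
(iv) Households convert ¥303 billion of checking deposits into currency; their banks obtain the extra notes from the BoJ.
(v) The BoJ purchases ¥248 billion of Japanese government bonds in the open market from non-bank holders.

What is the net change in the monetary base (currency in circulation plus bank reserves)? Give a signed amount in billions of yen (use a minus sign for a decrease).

-¥64 billion

FX sale ¥383 billion: BoJ balance sheet contracts → −¥383B.
Government account inflow ¥394 billion: reserves shift to a non-base liability → −¥394B.
Asset purchase (from non-banks) ¥465 billion: BoJ balance sheet expands → +¥465B.
Currency withdrawal ¥303 billion: just a shift between currency and reserves — both are base money → 0.
Asset purchase (from non-banks) ¥248 billion: BoJ balance sheet expands → +¥248B.
Net: −383 − 394 + 465 + 0 + 248 = -¥64 billion.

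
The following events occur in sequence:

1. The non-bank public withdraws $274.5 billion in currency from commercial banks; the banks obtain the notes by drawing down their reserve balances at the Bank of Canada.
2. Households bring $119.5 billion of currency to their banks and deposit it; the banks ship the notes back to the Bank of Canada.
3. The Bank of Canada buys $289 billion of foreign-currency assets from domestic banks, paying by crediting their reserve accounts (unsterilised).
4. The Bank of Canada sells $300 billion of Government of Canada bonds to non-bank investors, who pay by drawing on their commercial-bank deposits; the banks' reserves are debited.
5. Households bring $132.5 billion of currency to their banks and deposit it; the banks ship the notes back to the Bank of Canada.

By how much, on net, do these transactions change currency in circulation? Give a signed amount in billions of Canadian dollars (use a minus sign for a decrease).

+$22.5 billion

Currency withdrawal $274.5 billion: notes leave the central bank → +$274.5B.
Currency deposit $119.5 billion: notes return to the central bank → −$119.5B.
FX purchase $289 billion: no currency enters or leaves circulation → 0.
Asset sale (to non-banks) $300 billion: no currency enters or leaves circulation → 0.
Currency deposit $132.5 billion: notes return to the central bank → −$132.5B.
Net: 274.5 − 119.5 + 0 + 0 − 132.5 = +$22.5 billion.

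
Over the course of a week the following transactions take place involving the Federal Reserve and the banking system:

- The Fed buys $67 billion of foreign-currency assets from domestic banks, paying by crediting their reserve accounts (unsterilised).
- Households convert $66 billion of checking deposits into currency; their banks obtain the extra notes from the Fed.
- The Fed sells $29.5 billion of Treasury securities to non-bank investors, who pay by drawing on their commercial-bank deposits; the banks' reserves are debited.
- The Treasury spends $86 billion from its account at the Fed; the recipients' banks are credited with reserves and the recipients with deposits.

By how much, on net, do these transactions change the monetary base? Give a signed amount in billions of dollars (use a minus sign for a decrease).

+$123.5 billion

FX purchase $67 billion: Fed balance sheet expands → +$67B.
Currency withdrawal $66 billion: just a shift between currency and reserves — both are base money → 0.
Asset sale (to non-banks) $29.5 billion: Fed balance sheet contracts → −$29.5B.
Government spending $86 billion: a non-base liability converts back to reserves → +$86B.
Net: 67 + 0 − 29.5 + 86 = +$123.5 billion.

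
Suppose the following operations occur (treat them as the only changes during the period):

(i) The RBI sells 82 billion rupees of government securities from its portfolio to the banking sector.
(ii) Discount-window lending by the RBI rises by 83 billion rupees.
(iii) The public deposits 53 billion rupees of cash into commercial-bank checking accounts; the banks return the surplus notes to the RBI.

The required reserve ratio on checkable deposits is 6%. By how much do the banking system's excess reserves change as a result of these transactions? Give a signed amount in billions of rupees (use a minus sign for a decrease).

+50.82 billion

OMO sale (to banks) 82 billion rupees: reserves −82B, deposits 0.
Discount-window loan 83 billion rupees: reserves +83B, deposits 0.
Currency deposit 53 billion rupees: reserves +53B, deposits +53B.
Totals: Δreserves = +54B, Δdeposits = +53B.
Δrequired reserves = 6% × +53B = +3.18B.
Δexcess reserves = Δreserves − Δrequired = +54B − (+3.18B) = +50.82 billion.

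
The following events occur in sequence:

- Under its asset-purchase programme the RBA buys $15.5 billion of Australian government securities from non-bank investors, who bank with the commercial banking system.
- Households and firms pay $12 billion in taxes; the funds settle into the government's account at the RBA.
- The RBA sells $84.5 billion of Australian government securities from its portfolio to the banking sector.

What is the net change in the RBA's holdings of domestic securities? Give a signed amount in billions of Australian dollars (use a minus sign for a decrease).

-$69 billion

RBA balance sheet:
  Assets:      Securities −$69B
  Liabilities: Bank reserves −$81B, Government deposits +$12B
Commercial banking system:
  Assets:      Reserves at CB −$81B, Securities +$84.5B
  Liabilities: Checkable deposits +$3.5B
So the change in the RBA's holdings of domestic securities is -$69 billion.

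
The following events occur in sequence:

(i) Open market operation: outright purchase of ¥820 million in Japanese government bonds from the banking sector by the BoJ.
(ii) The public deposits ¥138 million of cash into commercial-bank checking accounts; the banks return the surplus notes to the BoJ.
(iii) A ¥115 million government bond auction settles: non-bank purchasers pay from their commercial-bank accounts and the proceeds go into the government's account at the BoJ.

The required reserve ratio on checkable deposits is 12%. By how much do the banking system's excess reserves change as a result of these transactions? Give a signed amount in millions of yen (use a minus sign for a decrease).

+¥840.24 million

OMO purchase (from banks) ¥820 million: reserves +¥820M, deposits 0.
Currency deposit ¥138 million: reserves +¥138M, deposits +¥138M.
Government account inflow ¥115 million: reserves −¥115M, deposits −¥115M.
Totals: Δreserves = +¥843M, Δdeposits = +¥23M.
Δrequired reserves = 12% × +¥23M = +¥2.76M.
Δexcess reserves = Δreserves − Δrequired = +¥843M − (+¥2.76M) = +¥840.24 million.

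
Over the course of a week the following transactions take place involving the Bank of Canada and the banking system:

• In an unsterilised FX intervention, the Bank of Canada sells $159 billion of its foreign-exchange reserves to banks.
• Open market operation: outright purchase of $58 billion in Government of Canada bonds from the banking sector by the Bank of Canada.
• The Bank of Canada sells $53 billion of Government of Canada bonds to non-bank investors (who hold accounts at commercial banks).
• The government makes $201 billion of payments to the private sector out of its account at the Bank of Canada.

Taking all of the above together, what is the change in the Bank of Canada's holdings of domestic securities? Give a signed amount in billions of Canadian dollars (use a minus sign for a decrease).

FX sale $159 billion: the Bank of Canada's securities portfolio is untouched → 0.
OMO purchase (from banks) $58 billion: securities added to the Bank of Canada's portfolio → +$58B.
Asset sale (to non-banks) $53 billion: securities removed from the Bank of Canada's portfolio → −$53B.
Government spending $201 billion: the Bank of Canada's securities portfolio is untouched → 0.
Net: 0 + 58 − 53 + 0 = +$5 billion.

+$5 billion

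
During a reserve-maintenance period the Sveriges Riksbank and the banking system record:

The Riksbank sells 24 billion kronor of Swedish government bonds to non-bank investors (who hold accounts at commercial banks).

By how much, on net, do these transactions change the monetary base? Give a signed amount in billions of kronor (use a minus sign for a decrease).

Asset sale (to non-banks) 24 billion kronor: Riksbank balance sheet contracts → −24B.

-24 billion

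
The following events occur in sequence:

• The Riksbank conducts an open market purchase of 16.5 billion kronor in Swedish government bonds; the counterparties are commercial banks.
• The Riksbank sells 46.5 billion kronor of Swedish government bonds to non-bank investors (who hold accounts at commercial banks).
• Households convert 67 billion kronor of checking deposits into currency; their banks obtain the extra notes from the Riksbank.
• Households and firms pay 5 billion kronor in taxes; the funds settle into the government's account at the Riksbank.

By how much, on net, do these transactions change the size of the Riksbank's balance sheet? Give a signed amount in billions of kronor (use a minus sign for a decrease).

-30 billion

Riksbank balance sheet:
  Assets:      Securities −30B
  Liabilities: Bank reserves −102B, Currency in circulation +67B, Government deposits +5B
Change in total Riksbank assets = -30 billion.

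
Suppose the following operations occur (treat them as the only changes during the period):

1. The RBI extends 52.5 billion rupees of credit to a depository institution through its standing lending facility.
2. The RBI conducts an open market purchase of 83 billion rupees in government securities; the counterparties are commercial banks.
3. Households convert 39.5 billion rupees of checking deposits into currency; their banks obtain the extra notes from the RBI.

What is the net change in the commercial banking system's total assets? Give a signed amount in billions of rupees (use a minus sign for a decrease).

+13 billion

RBI balance sheet:
  Assets:      Securities +83B, Loans to banks +52.5B
  Liabilities: Bank reserves +96B, Currency in circulation +39.5B
Commercial banking system:
  Assets:      Reserves at CB +96B, Securities −83B
  Liabilities: Checkable deposits −39.5B, Borrowings from CB +52.5B
Change in total bank assets = +13 billion.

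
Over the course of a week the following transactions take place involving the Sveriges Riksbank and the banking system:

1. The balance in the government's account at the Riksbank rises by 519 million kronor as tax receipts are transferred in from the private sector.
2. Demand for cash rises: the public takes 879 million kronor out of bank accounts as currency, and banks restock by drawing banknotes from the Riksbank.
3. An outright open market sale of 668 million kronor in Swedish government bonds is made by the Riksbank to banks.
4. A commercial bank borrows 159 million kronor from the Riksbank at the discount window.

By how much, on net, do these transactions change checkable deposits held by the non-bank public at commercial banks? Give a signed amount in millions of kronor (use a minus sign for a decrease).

Riksbank balance sheet:
  Assets:      Securities −668M, Loans to banks +159M
  Liabilities: Bank reserves −1907M, Currency in circulation +879M, Government deposits +519M
Commercial banking system:
  Assets:      Reserves at CB −1907M, Securities +668M
  Liabilities: Checkable deposits −1398M, Borrowings from CB +159M
So the change in checkable deposits held by the non-bank public at commercial banks is -1398 million.

-1398 million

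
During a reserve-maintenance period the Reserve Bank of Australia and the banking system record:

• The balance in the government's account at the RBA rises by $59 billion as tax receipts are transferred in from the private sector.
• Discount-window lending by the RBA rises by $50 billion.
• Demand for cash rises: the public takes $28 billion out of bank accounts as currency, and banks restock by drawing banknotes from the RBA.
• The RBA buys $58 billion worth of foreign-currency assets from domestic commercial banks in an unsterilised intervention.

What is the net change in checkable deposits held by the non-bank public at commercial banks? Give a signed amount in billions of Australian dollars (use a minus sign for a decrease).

-$87 billion

Government account inflow $59 billion: non-bank counterparties' bank balances fall → −$59B.
Discount-window loan $50 billion: the counterparty is a bank, so public deposits are unchanged → 0.
Currency withdrawal $28 billion: non-bank counterparties' bank balances fall → −$28B.
FX purchase $58 billion: the counterparty is a bank, so public deposits are unchanged → 0.
Net: −59 + 0 − 28 + 0 = -$87 billion.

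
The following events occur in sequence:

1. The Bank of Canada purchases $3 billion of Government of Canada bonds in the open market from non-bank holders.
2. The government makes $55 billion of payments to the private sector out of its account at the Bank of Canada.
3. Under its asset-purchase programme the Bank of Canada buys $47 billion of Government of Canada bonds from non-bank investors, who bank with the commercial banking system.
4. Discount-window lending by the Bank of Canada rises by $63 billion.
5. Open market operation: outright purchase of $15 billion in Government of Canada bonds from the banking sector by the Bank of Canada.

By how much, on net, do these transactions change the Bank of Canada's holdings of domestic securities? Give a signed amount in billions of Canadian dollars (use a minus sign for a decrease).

+$65 billion

Asset purchase (from non-banks) $3 billion: securities added to the Bank of Canada's portfolio → +$3B.
Government spending $55 billion: the Bank of Canada's securities portfolio is untouched → 0.
Asset purchase (from non-banks) $47 billion: securities added to the Bank of Canada's portfolio → +$47B.
Discount-window loan $63 billion: the Bank of Canada's securities portfolio is untouched → 0.
OMO purchase (from banks) $15 billion: securities added to the Bank of Canada's portfolio → +$15B.
Net: 3 + 0 + 47 + 0 + 15 = +$65 billion.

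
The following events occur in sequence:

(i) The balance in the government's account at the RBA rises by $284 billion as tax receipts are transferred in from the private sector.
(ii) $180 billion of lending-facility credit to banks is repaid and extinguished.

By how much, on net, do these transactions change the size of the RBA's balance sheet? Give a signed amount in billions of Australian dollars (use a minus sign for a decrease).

-$180 billion

Government account inflow $284 billion: only the composition of liabilities changes → 0.
Discount-window repayment $180 billion: an RBA asset is shed → −$180B.
Net: 0 − 180 = -$180 billion.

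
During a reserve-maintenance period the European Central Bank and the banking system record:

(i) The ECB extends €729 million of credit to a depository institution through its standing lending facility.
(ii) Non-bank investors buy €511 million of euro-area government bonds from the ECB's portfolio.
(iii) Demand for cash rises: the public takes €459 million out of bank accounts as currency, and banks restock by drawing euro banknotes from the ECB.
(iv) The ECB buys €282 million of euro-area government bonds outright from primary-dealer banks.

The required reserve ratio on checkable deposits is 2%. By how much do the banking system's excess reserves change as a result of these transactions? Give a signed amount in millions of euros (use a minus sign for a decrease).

+€60.4 million

Discount-window loan €729 million: reserves +€729M, deposits 0.
Asset sale (to non-banks) €511 million: reserves −€511M, deposits −€511M.
Currency withdrawal €459 million: reserves −€459M, deposits −€459M.
OMO purchase (from banks) €282 million: reserves +€282M, deposits 0.
Totals: Δreserves = +€41M, Δdeposits = −€970M.
Δrequired reserves = 2% × −€970M = −€19.4M.
Δexcess reserves = Δreserves − Δrequired = +€41M − (−€19.4M) = +€60.4 million.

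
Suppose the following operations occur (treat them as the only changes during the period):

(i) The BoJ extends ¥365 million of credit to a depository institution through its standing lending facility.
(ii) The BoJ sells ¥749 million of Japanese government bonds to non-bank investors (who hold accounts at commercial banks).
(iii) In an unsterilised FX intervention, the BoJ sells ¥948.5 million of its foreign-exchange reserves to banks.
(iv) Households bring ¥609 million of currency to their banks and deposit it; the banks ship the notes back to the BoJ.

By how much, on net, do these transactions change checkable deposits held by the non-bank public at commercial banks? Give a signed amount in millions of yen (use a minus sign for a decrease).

BoJ balance sheet:
  Assets:      Securities −¥749M, Loans to banks +¥365M, Foreign assets −¥948.5M
  Liabilities: Bank reserves −¥723.5M, Currency in circulation −¥609M
Commercial banking system:
  Assets:      Reserves at CB −¥723.5M, Foreign assets +¥948.5M
  Liabilities: Checkable deposits −¥140M, Borrowings from CB +¥365M
So the change in checkable deposits held by the non-bank public at commercial banks is -¥140 million.

-¥140 million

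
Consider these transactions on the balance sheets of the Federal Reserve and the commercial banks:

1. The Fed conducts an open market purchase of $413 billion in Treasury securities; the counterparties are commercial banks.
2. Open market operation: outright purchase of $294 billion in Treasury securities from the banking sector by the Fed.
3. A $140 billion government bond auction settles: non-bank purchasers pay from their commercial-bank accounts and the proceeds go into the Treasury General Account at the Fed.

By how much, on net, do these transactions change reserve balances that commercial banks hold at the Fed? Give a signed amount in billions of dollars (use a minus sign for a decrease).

+$567 billion

OMO purchase (from banks) $413 billion: the Fed pays by crediting reserve accounts → +$413B.
OMO purchase (from banks) $294 billion: the Fed pays by crediting reserve accounts → +$294B.
Government account inflow $140 billion: funds move from bank reserves into the government account → −$140B.
Net: 413 + 294 − 140 = +$567 billion.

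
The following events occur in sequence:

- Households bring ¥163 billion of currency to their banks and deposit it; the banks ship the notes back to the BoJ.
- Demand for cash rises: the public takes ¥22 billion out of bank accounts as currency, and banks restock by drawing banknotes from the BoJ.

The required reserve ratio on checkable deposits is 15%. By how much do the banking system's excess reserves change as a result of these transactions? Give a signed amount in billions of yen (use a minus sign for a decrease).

+¥119.85 billion

Currency deposit ¥163 billion: reserves +¥163B, deposits +¥163B.
Currency withdrawal ¥22 billion: reserves −¥22B, deposits −¥22B.
Totals: Δreserves = +¥141B, Δdeposits = +¥141B.
Δrequired reserves = 15% × +¥141B = +¥21.15B.
Δexcess reserves = Δreserves − Δrequired = +¥141B − (+¥21.15B) = +¥119.85 billion.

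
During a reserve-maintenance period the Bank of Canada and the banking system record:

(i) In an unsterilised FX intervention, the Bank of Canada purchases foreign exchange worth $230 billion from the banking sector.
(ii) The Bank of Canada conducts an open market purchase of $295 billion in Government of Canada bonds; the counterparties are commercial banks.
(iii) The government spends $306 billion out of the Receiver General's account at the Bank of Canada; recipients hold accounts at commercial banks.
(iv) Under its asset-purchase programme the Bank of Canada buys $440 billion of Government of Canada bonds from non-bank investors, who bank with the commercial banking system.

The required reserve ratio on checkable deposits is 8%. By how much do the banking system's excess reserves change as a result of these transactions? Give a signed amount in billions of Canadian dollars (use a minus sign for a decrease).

+$1211.32 billion

FX purchase $230 billion: reserves +$230B, deposits 0.
OMO purchase (from banks) $295 billion: reserves +$295B, deposits 0.
Government spending $306 billion: reserves +$306B, deposits +$306B.
Asset purchase (from non-banks) $440 billion: reserves +$440B, deposits +$440B.
Totals: Δreserves = +$1271B, Δdeposits = +$746B.
Δrequired reserves = 8% × +$746B = +$59.68B.
Δexcess reserves = Δreserves − Δrequired = +$1271B − (+$59.68B) = +$1211.32 billion.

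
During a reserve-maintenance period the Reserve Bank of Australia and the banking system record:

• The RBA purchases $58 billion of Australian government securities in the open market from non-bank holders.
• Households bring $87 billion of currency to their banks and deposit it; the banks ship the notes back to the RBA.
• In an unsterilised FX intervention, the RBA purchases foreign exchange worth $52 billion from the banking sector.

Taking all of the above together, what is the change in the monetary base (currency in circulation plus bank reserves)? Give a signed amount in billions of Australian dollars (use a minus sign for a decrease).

+$110 billion

Asset purchase (from non-banks) $58 billion: RBA balance sheet expands → +$58B.
Currency deposit $87 billion: just a shift between currency and reserves — both are base money → 0.
FX purchase $52 billion: RBA balance sheet expands → +$52B.
Net: 58 + 0 + 52 = +$110 billion.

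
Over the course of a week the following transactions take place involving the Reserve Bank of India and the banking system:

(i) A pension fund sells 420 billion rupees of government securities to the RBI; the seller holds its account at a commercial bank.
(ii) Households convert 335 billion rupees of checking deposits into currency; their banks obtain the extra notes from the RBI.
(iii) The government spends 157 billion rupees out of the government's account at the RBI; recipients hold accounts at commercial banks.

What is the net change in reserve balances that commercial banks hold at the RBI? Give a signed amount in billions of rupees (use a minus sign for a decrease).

+242 billion

Asset purchase (from non-banks) 420 billion rupees: the RBI pays by crediting reserve accounts → +420B.
Currency withdrawal 335 billion rupees: banks swap reserves for currency → −335B.
Government spending 157 billion rupees: government payments flow into bank reserve accounts → +157B.
Net: 420 − 335 + 157 = +242 billion.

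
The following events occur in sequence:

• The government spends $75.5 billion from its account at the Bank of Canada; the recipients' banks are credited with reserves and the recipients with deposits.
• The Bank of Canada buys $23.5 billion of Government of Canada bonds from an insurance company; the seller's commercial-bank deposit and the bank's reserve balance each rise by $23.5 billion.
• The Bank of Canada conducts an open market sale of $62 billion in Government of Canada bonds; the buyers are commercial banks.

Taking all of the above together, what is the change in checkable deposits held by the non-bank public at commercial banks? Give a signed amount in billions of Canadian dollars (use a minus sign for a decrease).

Bank of Canada balance sheet:
  Assets:      Securities −$38.5B
  Liabilities: Bank reserves +$37B, Government deposits −$75.5B
Commercial banking system:
  Assets:      Reserves at CB +$37B, Securities +$62B
  Liabilities: Checkable deposits +$99B
So the change in checkable deposits held by the non-bank public at commercial banks is +$99 billion.

+$99 billion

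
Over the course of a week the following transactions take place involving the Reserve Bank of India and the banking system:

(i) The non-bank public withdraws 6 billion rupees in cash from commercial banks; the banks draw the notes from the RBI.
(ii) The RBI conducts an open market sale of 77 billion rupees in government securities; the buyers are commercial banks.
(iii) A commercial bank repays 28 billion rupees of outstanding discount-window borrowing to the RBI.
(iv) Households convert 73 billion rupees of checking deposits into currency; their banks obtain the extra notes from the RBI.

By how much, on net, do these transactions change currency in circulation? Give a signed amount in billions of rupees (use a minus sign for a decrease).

RBI balance sheet:
  Assets:      Securities −77B, Loans to banks −28B
  Liabilities: Bank reserves −184B, Currency in circulation +79B
Commercial banking system:
  Assets:      Reserves at CB −184B, Securities +77B
  Liabilities: Checkable deposits −79B, Borrowings from CB −28B
So the change in currency in circulation is +79 billion.

+79 billion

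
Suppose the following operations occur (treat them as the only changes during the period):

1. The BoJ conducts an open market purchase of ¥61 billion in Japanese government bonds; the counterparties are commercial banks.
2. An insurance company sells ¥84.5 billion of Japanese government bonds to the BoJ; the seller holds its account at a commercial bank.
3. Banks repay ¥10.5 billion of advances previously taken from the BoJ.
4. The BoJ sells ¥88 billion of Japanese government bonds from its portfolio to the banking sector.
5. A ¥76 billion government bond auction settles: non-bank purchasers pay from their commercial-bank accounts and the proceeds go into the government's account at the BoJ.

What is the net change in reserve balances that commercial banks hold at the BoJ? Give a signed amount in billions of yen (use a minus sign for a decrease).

OMO purchase (from banks) ¥61 billion: the BoJ pays by crediting reserve accounts → +¥61B.
Asset purchase (from non-banks) ¥84.5 billion: the BoJ pays by crediting reserve accounts → +¥84.5B.
Discount-window repayment ¥10.5 billion: repayment is debited from reserves → −¥10.5B.
OMO sale (to banks) ¥88 billion: the buying banks pay out of their reserve balances → −¥88B.
Government account inflow ¥76 billion: funds move from bank reserves into the government account → −¥76B.
Net: 61 + 84.5 − 10.5 − 88 − 76 = -¥29 billion.

-¥29 billion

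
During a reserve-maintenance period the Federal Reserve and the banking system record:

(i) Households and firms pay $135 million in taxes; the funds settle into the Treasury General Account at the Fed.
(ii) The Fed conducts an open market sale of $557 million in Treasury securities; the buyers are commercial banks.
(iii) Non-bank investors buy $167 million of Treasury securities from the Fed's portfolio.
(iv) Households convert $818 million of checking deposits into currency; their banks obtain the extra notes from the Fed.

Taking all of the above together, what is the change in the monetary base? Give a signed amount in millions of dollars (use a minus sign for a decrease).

-$859 million

Government account inflow $135 million: reserves shift to a non-base liability → −$135M.
OMO sale (to banks) $557 million: Fed balance sheet contracts → −$557M.
Asset sale (to non-banks) $167 million: Fed balance sheet contracts → −$167M.
Currency withdrawal $818 million: just a shift between currency and reserves — both are base money → 0.
Net: −135 − 557 − 167 + 0 = -$859 million.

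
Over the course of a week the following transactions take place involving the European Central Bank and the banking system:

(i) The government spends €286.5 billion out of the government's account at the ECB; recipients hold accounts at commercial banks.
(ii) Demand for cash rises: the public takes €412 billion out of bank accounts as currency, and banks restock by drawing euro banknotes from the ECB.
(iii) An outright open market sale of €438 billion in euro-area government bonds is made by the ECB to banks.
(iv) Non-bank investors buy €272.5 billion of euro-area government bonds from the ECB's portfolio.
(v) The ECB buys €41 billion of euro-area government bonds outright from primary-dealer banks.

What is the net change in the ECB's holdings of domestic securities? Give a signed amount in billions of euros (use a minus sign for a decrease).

Government spending €286.5 billion: the ECB's securities portfolio is untouched → 0.
Currency withdrawal €412 billion: the ECB's securities portfolio is untouched → 0.
OMO sale (to banks) €438 billion: securities removed from the ECB's portfolio → −€438B.
Asset sale (to non-banks) €272.5 billion: securities removed from the ECB's portfolio → −€272.5B.
OMO purchase (from banks) €41 billion: securities added to the ECB's portfolio → +€41B.
Net: 0 + 0 − 438 − 272.5 + 41 = -€669.5 billion.

-€669.5 billion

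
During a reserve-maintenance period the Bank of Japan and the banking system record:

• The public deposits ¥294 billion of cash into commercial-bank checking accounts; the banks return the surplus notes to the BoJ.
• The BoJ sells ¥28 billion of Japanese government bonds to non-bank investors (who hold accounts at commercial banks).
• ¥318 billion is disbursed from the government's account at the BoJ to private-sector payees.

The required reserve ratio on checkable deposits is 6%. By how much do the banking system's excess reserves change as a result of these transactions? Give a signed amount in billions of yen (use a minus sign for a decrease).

+¥548.96 billion

Currency deposit ¥294 billion: reserves +¥294B, deposits +¥294B.
Asset sale (to non-banks) ¥28 billion: reserves −¥28B, deposits −¥28B.
Government spending ¥318 billion: reserves +¥318B, deposits +¥318B.
Totals: Δreserves = +¥584B, Δdeposits = +¥584B.
Δrequired reserves = 6% × +¥584B = +¥35.04B.
Δexcess reserves = Δreserves − Δrequired = +¥584B − (+¥35.04B) = +¥548.96 billion.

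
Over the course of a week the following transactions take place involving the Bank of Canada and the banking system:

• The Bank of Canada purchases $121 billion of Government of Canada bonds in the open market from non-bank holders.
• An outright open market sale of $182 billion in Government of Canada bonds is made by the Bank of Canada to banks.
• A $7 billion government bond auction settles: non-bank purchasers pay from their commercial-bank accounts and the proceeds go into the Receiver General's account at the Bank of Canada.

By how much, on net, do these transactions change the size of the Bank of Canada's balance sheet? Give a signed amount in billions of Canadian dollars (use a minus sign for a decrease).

Asset purchase (from non-banks) $121 billion: a Bank of Canada asset is acquired → +$121B.
OMO sale (to banks) $182 billion: a Bank of Canada asset is shed → −$182B.
Government account inflow $7 billion: only the composition of liabilities changes → 0.
Net: 121 − 182 + 0 = -$61 billion.

-$61 billion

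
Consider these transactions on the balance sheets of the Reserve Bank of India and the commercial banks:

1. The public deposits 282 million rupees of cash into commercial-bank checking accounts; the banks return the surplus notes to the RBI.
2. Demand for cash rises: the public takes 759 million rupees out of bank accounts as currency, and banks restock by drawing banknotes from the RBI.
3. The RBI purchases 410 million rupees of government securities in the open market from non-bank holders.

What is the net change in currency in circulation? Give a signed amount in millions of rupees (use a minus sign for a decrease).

+477 million

Currency deposit 282 million rupees: notes return to the central bank → −282M.
Currency withdrawal 759 million rupees: notes leave the central bank → +759M.
Asset purchase (from non-banks) 410 million rupees: no currency enters or leaves circulation → 0.
Net: −282 + 759 + 0 = +477 million.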